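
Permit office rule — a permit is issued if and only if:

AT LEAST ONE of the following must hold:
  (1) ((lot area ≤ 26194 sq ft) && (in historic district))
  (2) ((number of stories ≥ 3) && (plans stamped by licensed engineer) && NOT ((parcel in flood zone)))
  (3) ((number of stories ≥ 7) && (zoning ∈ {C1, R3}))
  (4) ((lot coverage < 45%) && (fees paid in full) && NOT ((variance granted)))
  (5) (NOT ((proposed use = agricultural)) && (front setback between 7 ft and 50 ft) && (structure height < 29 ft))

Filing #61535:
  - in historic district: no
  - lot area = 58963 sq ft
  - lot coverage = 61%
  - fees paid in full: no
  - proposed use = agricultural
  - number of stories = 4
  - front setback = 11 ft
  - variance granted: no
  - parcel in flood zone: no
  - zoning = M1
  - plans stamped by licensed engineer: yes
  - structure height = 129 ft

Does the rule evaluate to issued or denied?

Issued

Atomic conditions:
  lot area ≤ 26194 sq ft: 58963 ≤ 26194 is false
  in historic district: no → false
  number of stories ≥ 3: 4 ≥ 3 is true
  plans stamped by licensed engineer: yes → true
  parcel in flood zone: no → false
  number of stories ≥ 7: 4 ≥ 7 is false
  zoning ∈ {C1, R3}: M1 is not in the set → false
  lot coverage < 45%: 61 < 45 is false
  fees paid in full: no → false
  variance granted: no → false
  proposed use = agricultural: agricultural == agricultural is true
  front setback between 7 ft and 50 ft: 11 in [7, 50] is true
  structure height < 29 ft: 129 < 29 is false
Combine:
[1] false AND false = false
[2.3] NOT false = true
[2] true AND true AND true = true
[3] false AND false = false
[4.3] NOT false = true
[4] false AND false AND true = false
[5.1] NOT true = false
[5] false AND true AND false = false
[root] false OR true OR false OR false OR false = true
Overall: true → issued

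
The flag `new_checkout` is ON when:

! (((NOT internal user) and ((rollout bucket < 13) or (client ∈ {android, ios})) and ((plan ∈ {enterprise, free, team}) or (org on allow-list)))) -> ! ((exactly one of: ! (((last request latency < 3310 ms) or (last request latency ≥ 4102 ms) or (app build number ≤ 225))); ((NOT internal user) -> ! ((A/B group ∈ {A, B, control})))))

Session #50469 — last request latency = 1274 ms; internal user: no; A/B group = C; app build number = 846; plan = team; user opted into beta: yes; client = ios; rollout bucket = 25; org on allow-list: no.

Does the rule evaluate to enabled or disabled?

Enabled

Atomic conditions:
  NOT internal user: no → true
  rollout bucket < 13: 25 < 13 is false
  client ∈ {android, ios}: ios is in the set → true
  plan ∈ {enterprise, free, team}: team is in the set → true
  org on allow-list: no → false
  last request latency < 3310 ms: 1274 < 3310 is true
  last request latency ≥ 4102 ms: 1274 ≥ 4102 is false
  app build number ≤ 225: 846 ≤ 225 is false
  A/B group ∈ {A, B, control}: C is not in the set → false
Combine:
[1.1.2] false OR true = true
[1.1.3] true OR false = true
[1.1] true AND true AND true = true
[1] NOT true = false
[2.1.1.1] true OR false OR false = true
[2.1.1] NOT true = false
[2.1.2.2] NOT false = true
[2.1.2] true → true = true
[2.1] exactly-one(false, true) = true
[2] NOT true = false
[root] false → false (antecedent false ⇒ implication holds) = true
Overall: true → enabled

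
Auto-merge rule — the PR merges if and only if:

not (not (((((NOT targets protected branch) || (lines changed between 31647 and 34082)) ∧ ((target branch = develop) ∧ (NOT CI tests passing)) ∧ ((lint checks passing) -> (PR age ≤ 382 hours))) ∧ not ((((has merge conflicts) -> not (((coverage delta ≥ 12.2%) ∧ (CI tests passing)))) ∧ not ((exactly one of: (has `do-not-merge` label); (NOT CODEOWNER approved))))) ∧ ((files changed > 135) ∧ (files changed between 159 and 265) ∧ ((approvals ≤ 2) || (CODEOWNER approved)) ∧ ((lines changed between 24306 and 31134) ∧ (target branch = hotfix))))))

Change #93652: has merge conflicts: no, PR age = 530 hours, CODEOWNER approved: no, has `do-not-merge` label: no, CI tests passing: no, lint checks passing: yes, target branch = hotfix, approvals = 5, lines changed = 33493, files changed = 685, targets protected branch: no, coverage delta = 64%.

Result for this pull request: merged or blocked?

Atomic conditions:
  NOT targets protected branch: no → true
  lines changed between 31647 and 34082: 33493 in [31647, 34082] is true
  target branch = develop: hotfix == develop is false
  NOT CI tests passing: no → true
  lint checks passing: yes → true
  PR age ≤ 382 hours: 530 ≤ 382 is false
  has merge conflicts: no → false
  coverage delta ≥ 12.2%: 64 ≥ 12.2 is true
  CI tests passing: no → false
  has `do-not-merge` label: no → false
  NOT CODEOWNER approved: no → true
  files changed > 135: 685 > 135 is true
  files changed between 159 and 265: 685 in [159, 265] is false
  approvals ≤ 2: 5 ≤ 2 is false
  CODEOWNER approved: no → false
  lines changed between 24306 and 31134: 33493 in [24306, 31134] is false
  target branch = hotfix: hotfix == hotfix is true
Combine:
[1.1.1.1] true OR true = true
[1.1.1.2] false AND true = false
[1.1.1.3] true → false = false
[1.1.1] true AND false AND false = false
[1.1.2.1.1.2.1] true AND false = false
[1.1.2.1.1.2] NOT false = true
[1.1.2.1.1] false → true (antecedent false ⇒ implication holds) = true
[1.1.2.1.2.1] exactly-one(false, true) = true
[1.1.2.1.2] NOT true = false
[1.1.2.1] true AND false = false
[1.1.2] NOT false = true
[1.1.3.3] false OR false = false
[1.1.3.4] false AND true = false
[1.1.3] true AND false AND false AND false = false
[1.1] false AND true AND false = false
[1] NOT false = true
[root] NOT true = false
Overall: false → blocked

Blocked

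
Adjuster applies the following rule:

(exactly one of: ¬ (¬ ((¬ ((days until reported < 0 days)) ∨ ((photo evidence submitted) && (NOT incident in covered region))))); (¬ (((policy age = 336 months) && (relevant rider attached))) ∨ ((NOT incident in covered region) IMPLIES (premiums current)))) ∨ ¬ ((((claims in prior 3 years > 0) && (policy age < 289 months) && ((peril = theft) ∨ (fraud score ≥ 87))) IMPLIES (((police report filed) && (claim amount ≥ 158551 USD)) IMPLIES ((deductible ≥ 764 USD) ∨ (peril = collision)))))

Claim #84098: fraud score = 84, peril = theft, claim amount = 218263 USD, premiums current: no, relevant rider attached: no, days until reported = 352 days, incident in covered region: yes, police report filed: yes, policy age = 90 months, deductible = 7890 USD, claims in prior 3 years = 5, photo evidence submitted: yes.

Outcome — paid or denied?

Denied

Atomic conditions:
  days until reported < 0 days: 352 < 0 is false
  photo evidence submitted: yes → true
  NOT incident in covered region: yes → false
  policy age = 336 months: 90 == 336 is false
  relevant rider attached: no → false
  premiums current: no → false
  claims in prior 3 years > 0: 5 > 0 is true
  policy age < 289 months: 90 < 289 is true
  peril = theft: theft == theft is true
  fraud score ≥ 87: 84 ≥ 87 is false
  police report filed: yes → true
  claim amount ≥ 158551 USD: 218263 ≥ 158551 is true
  deductible ≥ 764 USD: 7890 ≥ 764 is true
  peril = collision: theft == collision is false
Combine:
[1.1.1.1.1] NOT false = true
[1.1.1.1.2] true AND false = false
[1.1.1.1] true OR false = true
[1.1.1] NOT true = false
[1.1] NOT false = true
[1.2.1.1] false AND false = false
[1.2.1] NOT false = true
[1.2.2] false → false (antecedent false ⇒ implication holds) = true
[1.2] true OR true = true
[1] exactly-one(true, true) = false
[2.1.1.3] true OR false = true
[2.1.1] true AND true AND true = true
[2.1.2.1] true AND true = true
[2.1.2.2] true OR false = true
[2.1.2] true → true = true
[2.1] true → true = true
[2] NOT true = false
[root] false OR false = false
Overall: false → denied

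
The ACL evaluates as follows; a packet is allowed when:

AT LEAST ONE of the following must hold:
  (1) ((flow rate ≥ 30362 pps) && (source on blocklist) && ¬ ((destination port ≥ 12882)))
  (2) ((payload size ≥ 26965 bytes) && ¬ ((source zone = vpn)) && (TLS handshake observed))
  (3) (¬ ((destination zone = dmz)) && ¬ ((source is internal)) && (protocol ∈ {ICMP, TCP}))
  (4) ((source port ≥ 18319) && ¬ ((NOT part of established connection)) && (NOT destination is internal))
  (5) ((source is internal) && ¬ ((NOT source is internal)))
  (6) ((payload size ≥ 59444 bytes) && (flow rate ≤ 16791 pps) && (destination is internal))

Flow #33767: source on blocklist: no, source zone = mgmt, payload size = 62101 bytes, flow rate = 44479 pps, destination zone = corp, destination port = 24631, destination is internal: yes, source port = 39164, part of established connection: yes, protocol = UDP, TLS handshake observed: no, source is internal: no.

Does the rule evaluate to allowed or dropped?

Atomic conditions:
  flow rate ≥ 30362 pps: 44479 ≥ 30362 is true
  source on blocklist: no → false
  destination port ≥ 12882: 24631 ≥ 12882 is true
  payload size ≥ 26965 bytes: 62101 ≥ 26965 is true
  source zone = vpn: mgmt == vpn is false
  TLS handshake observed: no → false
  destination zone = dmz: corp == dmz is false
  source is internal: no → false
  protocol ∈ {ICMP, TCP}: UDP is not in the set → false
  source port ≥ 18319: 39164 ≥ 18319 is true
  NOT part of established connection: yes → false
  NOT destination is internal: yes → false
  NOT source is internal: no → true
  payload size ≥ 59444 bytes: 62101 ≥ 59444 is true
  flow rate ≤ 16791 pps: 44479 ≤ 16791 is false
  destination is internal: yes → true
Combine:
[1.3] NOT true = false
[1] true AND false AND false = false
[2.2] NOT false = true
[2] true AND true AND false = false
[3.1] NOT false = true
[3.2] NOT false = true
[3] true AND true AND false = false
[4.2] NOT false = true
[4] true AND true AND false = false
[5.2] NOT true = false
[5] false AND false = false
[6] true AND false AND true = false
[root] false OR false OR false OR false OR false OR false = false
Overall: false → dropped

Dropped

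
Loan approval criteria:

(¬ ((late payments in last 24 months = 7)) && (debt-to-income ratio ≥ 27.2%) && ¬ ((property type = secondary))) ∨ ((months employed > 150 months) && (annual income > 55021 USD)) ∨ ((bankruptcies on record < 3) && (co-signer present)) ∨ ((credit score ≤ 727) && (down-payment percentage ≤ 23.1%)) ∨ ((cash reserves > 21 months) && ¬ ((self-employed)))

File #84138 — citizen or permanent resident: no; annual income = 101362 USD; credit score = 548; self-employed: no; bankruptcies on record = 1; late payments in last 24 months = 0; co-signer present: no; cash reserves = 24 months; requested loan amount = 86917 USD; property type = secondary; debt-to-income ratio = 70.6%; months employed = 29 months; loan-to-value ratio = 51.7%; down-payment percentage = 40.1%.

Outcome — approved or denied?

Approved

Atomic conditions:
  late payments in last 24 months = 7: 0 == 7 is false
  debt-to-income ratio ≥ 27.2%: 70.6 ≥ 27.2 is true
  property type = secondary: secondary == secondary is true
  months employed > 150 months: 29 > 150 is false
  annual income > 55021 USD: 101362 > 55021 is true
  bankruptcies on record < 3: 1 < 3 is true
  co-signer present: no → false
  credit score ≤ 727: 548 ≤ 727 is true
  down-payment percentage ≤ 23.1%: 40.1 ≤ 23.1 is false
  cash reserves > 21 months: 24 > 21 is true
  self-employed: no → false
Combine:
[1.1] NOT false = true
[1.3] NOT true = false
[1] true AND true AND false = false
[2] false AND true = false
[3] true AND false = false
[4] true AND false = false
[5.2] NOT false = true
[5] true AND true = true
[root] false OR false OR false OR false OR true = true
Overall: true → approved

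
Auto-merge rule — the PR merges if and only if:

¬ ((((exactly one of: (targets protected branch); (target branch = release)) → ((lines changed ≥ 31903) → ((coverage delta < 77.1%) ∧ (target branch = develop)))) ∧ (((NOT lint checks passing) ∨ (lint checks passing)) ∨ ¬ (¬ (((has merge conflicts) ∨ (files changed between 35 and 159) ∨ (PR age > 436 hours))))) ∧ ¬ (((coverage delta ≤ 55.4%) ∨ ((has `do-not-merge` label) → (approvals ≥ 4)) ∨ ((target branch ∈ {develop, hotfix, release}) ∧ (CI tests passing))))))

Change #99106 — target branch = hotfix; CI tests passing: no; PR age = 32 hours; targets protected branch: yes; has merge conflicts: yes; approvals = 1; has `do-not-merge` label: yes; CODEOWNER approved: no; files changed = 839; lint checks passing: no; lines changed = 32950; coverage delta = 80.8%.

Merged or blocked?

Merged

Atomic conditions:
  targets protected branch: yes → true
  target branch = release: hotfix == release is false
  lines changed ≥ 31903: 32950 ≥ 31903 is true
  coverage delta < 77.1%: 80.8 < 77.1 is false
  target branch = develop: hotfix == develop is false
  NOT lint checks passing: no → true
  lint checks passing: no → false
  has merge conflicts: yes → true
  files changed between 35 and 159: 839 in [35, 159] is false
  PR age > 436 hours: 32 > 436 is false
  coverage delta ≤ 55.4%: 80.8 ≤ 55.4 is false
  has `do-not-merge` label: yes → true
  approvals ≥ 4: 1 ≥ 4 is false
  target branch ∈ {develop, hotfix, release}: hotfix is in the set → true
  CI tests passing: no → false
Combine:
[1.1.1] exactly-one(true, false) = true
[1.1.2.2] false AND false = false
[1.1.2] true → false = false
[1.1] true → false = false
[1.2.1] true OR false = true
[1.2.2.1.1] true OR false OR false = true
[1.2.2.1] NOT true = false
[1.2.2] NOT false = true
[1.2] true OR true = true
[1.3.1.2] true → false = false
[1.3.1.3] true AND false = false
[1.3.1] false OR false OR false = false
[1.3] NOT false = true
[1] false AND true AND true = false
[root] NOT false = true
Overall: true → merged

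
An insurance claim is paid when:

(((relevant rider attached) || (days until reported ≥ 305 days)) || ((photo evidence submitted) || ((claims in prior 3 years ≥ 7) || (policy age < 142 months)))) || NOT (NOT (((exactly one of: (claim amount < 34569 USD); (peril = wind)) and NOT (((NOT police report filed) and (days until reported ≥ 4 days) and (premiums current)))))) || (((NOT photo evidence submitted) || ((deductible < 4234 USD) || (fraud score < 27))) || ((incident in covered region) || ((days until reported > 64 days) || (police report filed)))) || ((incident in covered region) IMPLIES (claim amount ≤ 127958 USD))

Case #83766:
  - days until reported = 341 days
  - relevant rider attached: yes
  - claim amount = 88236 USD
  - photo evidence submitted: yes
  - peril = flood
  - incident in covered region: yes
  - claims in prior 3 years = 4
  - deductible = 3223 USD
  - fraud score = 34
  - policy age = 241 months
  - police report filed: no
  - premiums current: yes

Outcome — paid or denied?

Paid

Atomic conditions:
  relevant rider attached: yes → true
  days until reported ≥ 305 days: 341 ≥ 305 is true
  photo evidence submitted: yes → true
  claims in prior 3 years ≥ 7: 4 ≥ 7 is false
  policy age < 142 months: 241 < 142 is false
  claim amount < 34569 USD: 88236 < 34569 is false
  peril = wind: flood == wind is false
  NOT police report filed: no → true
  days until reported ≥ 4 days: 341 ≥ 4 is true
  premiums current: yes → true
  NOT photo evidence submitted: yes → false
  deductible < 4234 USD: 3223 < 4234 is true
  fraud score < 27: 34 < 27 is false
  incident in covered region: yes → true
  days until reported > 64 days: 341 > 64 is true
  police report filed: no → false
  claim amount ≤ 127958 USD: 88236 ≤ 127958 is true
Combine:
[1.1] true OR true = true
[1.2.2] false OR false = false
[1.2] true OR false = true
[1] true OR true = true
[2.1.1.1] exactly-one(false, false) = false
[2.1.1.2.1] true AND true AND true = true
[2.1.1.2] NOT true = false
[2.1.1] false AND false = false
[2.1] NOT false = true
[2] NOT true = false
[3.1.2] true OR false = true
[3.1] false OR true = true
[3.2.2] true OR false = true
[3.2] true OR true = true
[3] true OR true = true
[4] true → true = true
[root] true OR false OR true OR true = true
Overall: true → paid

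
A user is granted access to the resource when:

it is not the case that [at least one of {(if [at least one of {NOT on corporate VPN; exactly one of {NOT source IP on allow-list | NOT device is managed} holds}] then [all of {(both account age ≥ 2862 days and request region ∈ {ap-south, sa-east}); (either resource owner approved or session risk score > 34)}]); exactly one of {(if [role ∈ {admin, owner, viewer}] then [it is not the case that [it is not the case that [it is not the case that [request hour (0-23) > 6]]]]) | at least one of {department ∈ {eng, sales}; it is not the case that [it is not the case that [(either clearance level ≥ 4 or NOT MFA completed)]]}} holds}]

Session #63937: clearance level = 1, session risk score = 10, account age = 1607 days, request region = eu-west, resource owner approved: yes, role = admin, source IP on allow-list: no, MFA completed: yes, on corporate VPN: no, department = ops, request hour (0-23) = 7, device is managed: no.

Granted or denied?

Atomic conditions:
  NOT on corporate VPN: no → true
  NOT source IP on allow-list: no → true
  NOT device is managed: no → true
  account age ≥ 2862 days: 1607 ≥ 2862 is false
  request region ∈ {ap-south, sa-east}: eu-west is not in the set → false
  resource owner approved: yes → true
  session risk score > 34: 10 > 34 is false
  role ∈ {admin, owner, viewer}: admin is in the set → true
  request hour (0-23) > 6: 7 > 6 is true
  department ∈ {eng, sales}: ops is not in the set → false
  clearance level ≥ 4: 1 ≥ 4 is false
  NOT MFA completed: yes → false
Combine:
[1.1.1.2] exactly-one(true, true) = false
[1.1.1] true OR false = true
[1.1.2.1] false AND false = false
[1.1.2.2] true OR false = true
[1.1.2] false AND true = false
[1.1] true → false = false
[1.2.1.2.1.1] NOT true = false
[1.2.1.2.1] NOT false = true
[1.2.1.2] NOT true = false
[1.2.1] true → false = false
[1.2.2.2.1.1] false OR false = false
[1.2.2.2.1] NOT false = true
[1.2.2.2] NOT true = false
[1.2.2] false OR false = false
[1.2] exactly-one(false, false) = false
[1] false OR false = false
[root] NOT false = true
Overall: true → granted

Granted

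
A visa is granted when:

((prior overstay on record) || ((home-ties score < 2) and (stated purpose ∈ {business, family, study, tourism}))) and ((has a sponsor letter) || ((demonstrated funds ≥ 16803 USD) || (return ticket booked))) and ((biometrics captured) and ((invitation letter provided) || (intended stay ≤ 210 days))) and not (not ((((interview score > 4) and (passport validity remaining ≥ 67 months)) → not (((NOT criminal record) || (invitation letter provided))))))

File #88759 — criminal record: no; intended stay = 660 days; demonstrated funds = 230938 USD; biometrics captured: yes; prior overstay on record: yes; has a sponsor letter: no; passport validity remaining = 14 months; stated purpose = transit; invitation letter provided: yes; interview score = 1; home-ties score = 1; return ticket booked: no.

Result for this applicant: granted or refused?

Atomic conditions:
  prior overstay on record: yes → true
  home-ties score < 2: 1 < 2 is true
  stated purpose ∈ {business, family, study, tourism}: transit is not in the set → false
  has a sponsor letter: no → false
  demonstrated funds ≥ 16803 USD: 230938 ≥ 16803 is true
  return ticket booked: no → false
  biometrics captured: yes → true
  invitation letter provided: yes → true
  intended stay ≤ 210 days: 660 ≤ 210 is false
  interview score > 4: 1 > 4 is false
  passport validity remaining ≥ 67 months: 14 ≥ 67 is false
  NOT criminal record: no → true
Combine:
[1.2] true AND false = false
[1] true OR false = true
[2.2] true OR false = true
[2] false OR true = true
[3.2] true OR false = true
[3] true AND true = true
[4.1.1.1] false AND false = false
[4.1.1.2.1] true OR true = true
[4.1.1.2] NOT true = false
[4.1.1] false → false (antecedent false ⇒ implication holds) = true
[4.1] NOT true = false
[4] NOT false = true
[root] true AND true AND true AND true = true
Overall: true → granted

Granted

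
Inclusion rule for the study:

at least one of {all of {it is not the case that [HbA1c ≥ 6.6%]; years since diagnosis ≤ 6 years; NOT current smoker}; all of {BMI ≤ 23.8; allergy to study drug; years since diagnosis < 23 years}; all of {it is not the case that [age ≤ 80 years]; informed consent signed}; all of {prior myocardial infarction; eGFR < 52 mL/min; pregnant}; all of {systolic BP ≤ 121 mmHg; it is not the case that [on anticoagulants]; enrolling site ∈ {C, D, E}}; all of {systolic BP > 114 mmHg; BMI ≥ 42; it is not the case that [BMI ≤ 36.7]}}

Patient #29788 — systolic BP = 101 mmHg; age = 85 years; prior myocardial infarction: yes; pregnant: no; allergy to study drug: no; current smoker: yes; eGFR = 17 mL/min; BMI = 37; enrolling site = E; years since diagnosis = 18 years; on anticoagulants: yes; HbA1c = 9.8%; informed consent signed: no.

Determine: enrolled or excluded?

Excluded

Atomic conditions:
  HbA1c ≥ 6.6%: 9.8 ≥ 6.6 is true
  years since diagnosis ≤ 6 years: 18 ≤ 6 is false
  NOT current smoker: yes → false
  BMI ≤ 23.8: 37 ≤ 23.8 is false
  allergy to study drug: no → false
  years since diagnosis < 23 years: 18 < 23 is true
  age ≤ 80 years: 85 ≤ 80 is false
  informed consent signed: no → false
  prior myocardial infarction: yes → true
  eGFR < 52 mL/min: 17 < 52 is true
  pregnant: no → false
  systolic BP ≤ 121 mmHg: 101 ≤ 121 is true
  on anticoagulants: yes → true
  enrolling site ∈ {C, D, E}: E is in the set → true
  systolic BP > 114 mmHg: 101 > 114 is false
  BMI ≥ 42: 37 ≥ 42 is false
  BMI ≤ 36.7: 37 ≤ 36.7 is false
Combine:
[1.1] NOT true = false
[1] false AND false AND false = false
[2] false AND false AND true = false
[3.1] NOT false = true
[3] true AND false = false
[4] true AND true AND false = false
[5.2] NOT true = false
[5] true AND false AND true = false
[6.3] NOT false = true
[6] false AND false AND true = false
[root] false OR false OR false OR false OR false OR false = false
Overall: false → excluded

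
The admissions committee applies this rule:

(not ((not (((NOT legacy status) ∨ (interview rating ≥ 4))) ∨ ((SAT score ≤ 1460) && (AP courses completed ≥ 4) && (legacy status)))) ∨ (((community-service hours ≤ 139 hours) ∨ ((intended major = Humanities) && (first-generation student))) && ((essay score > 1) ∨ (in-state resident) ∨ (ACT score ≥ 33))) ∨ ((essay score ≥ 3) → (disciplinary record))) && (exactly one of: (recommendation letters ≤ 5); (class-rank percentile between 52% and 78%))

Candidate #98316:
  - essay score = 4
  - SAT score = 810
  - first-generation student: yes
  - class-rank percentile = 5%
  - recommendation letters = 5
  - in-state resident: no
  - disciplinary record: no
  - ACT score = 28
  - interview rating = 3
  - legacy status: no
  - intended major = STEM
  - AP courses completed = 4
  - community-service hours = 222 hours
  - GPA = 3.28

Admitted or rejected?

Atomic conditions:
  NOT legacy status: no → true
  interview rating ≥ 4: 3 ≥ 4 is false
  SAT score ≤ 1460: 810 ≤ 1460 is true
  AP courses completed ≥ 4: 4 ≥ 4 is true
  legacy status: no → false
  community-service hours ≤ 139 hours: 222 ≤ 139 is false
  intended major = Humanities: STEM == Humanities is false
  first-generation student: yes → true
  essay score > 1: 4 > 1 is true
  in-state resident: no → false
  ACT score ≥ 33: 28 ≥ 33 is false
  essay score ≥ 3: 4 ≥ 3 is true
  disciplinary record: no → false
  recommendation letters ≤ 5: 5 ≤ 5 is true
  class-rank percentile between 52% and 78%: 5 in [52, 78] is false
Combine:
[1.1.1.1.1] true OR false = true
[1.1.1.1] NOT true = false
[1.1.1.2] true AND true AND false = false
[1.1.1] false OR false = false
[1.1] NOT false = true
[1.2.1.2] false AND true = false
[1.2.1] false OR false = false
[1.2.2] true OR false OR false = true
[1.2] false AND true = false
[1.3] true → false = false
[1] true OR false OR false = true
[2] exactly-one(true, false) = true
[root] true AND true = true
Overall: true → admitted

Admitted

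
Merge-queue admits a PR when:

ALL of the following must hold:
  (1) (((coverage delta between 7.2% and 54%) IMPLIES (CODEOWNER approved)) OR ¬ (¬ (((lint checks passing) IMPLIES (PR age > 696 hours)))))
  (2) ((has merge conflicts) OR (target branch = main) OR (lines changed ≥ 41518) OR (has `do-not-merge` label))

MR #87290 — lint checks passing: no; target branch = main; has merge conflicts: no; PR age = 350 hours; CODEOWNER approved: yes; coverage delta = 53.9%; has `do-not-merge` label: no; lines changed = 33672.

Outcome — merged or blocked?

Merged

Atomic conditions:
  coverage delta between 7.2% and 54%: 53.9 in [7.2, 54] is true
  CODEOWNER approved: yes → true
  lint checks passing: no → false
  PR age > 696 hours: 350 > 696 is false
  has merge conflicts: no → false
  target branch = main: main == main is true
  lines changed ≥ 41518: 33672 ≥ 41518 is false
  has `do-not-merge` label: no → false
Combine:
[1.1] true → true = true
[1.2.1.1] false → false (antecedent false ⇒ implication holds) = true
[1.2.1] NOT true = false
[1.2] NOT false = true
[1] true OR true = true
[2] false OR true OR false OR false = true
[root] true AND true = true
Overall: true → merged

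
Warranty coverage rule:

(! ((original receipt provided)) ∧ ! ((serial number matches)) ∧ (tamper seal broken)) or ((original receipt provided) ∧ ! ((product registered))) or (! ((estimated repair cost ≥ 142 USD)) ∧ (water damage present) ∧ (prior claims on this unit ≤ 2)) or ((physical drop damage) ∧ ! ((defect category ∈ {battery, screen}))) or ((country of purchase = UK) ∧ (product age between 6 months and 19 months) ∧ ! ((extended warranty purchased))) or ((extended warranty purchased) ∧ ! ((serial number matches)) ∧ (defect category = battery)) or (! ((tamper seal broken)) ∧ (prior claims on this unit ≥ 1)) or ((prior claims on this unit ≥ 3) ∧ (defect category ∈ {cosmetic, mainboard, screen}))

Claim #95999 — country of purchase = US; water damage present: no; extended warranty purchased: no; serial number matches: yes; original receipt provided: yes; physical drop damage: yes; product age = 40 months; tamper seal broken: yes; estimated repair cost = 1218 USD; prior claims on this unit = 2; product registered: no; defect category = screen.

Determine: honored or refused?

Atomic conditions:
  original receipt provided: yes → true
  serial number matches: yes → true
  tamper seal broken: yes → true
  product registered: no → false
  estimated repair cost ≥ 142 USD: 1218 ≥ 142 is true
  water damage present: no → false
  prior claims on this unit ≤ 2: 2 ≤ 2 is true
  physical drop damage: yes → true
  defect category ∈ {battery, screen}: screen is in the set → true
  country of purchase = UK: US == UK is false
  product age between 6 months and 19 months: 40 in [6, 19] is false
  extended warranty purchased: no → false
  defect category = battery: screen == battery is false
  prior claims on this unit ≥ 1: 2 ≥ 1 is true
  prior claims on this unit ≥ 3: 2 ≥ 3 is false
  defect category ∈ {cosmetic, mainboard, screen}: screen is in the set → true
Combine:
[1.1] NOT true = false
[1.2] NOT true = false
[1] false AND false AND true = false
[2.2] NOT false = true
[2] true AND true = true
[3.1] NOT true = false
[3] false AND false AND true = false
[4.2] NOT true = false
[4] true AND false = false
[5.3] NOT false = true
[5] false AND false AND true = false
[6.2] NOT true = false
[6] false AND false AND false = false
[7.1] NOT true = false
[7] false AND true = false
[8] false AND true = false
[root] false OR true OR false OR false OR false OR false OR false OR false = true
Overall: true → honored

Honored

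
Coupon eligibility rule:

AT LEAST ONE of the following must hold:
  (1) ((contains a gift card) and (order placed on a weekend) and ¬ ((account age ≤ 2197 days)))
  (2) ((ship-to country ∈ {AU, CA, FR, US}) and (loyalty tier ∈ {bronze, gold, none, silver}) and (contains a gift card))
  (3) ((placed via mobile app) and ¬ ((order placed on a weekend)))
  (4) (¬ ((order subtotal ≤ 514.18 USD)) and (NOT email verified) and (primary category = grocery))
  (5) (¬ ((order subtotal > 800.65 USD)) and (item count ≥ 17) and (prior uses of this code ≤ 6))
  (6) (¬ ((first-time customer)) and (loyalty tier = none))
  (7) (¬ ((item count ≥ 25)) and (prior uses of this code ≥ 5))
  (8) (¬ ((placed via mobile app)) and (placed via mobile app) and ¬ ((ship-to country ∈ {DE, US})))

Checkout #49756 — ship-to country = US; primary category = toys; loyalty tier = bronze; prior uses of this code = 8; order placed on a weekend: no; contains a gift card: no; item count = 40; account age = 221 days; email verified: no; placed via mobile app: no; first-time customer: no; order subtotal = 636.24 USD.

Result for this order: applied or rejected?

Rejected

Atomic conditions:
  contains a gift card: no → false
  order placed on a weekend: no → false
  account age ≤ 2197 days: 221 ≤ 2197 is true
  ship-to country ∈ {AU, CA, FR, US}: US is in the set → true
  loyalty tier ∈ {bronze, gold, none, silver}: bronze is in the set → true
  placed via mobile app: no → false
  order subtotal ≤ 514.18 USD: 636.24 ≤ 514.18 is false
  NOT email verified: no → true
  primary category = grocery: toys == grocery is false
  order subtotal > 800.65 USD: 636.24 > 800.65 is false
  item count ≥ 17: 40 ≥ 17 is true
  prior uses of this code ≤ 6: 8 ≤ 6 is false
  first-time customer: no → false
  loyalty tier = none: bronze == none is false
  item count ≥ 25: 40 ≥ 25 is true
  prior uses of this code ≥ 5: 8 ≥ 5 is true
  ship-to country ∈ {DE, US}: US is in the set → true
Combine:
[1.3] NOT true = false
[1] false AND false AND false = false
[2] true AND true AND false = false
[3.2] NOT false = true
[3] false AND true = false
[4.1] NOT false = true
[4] true AND true AND false = false
[5.1] NOT false = true
[5] true AND true AND false = false
[6.1] NOT false = true
[6] true AND false = false
[7.1] NOT true = false
[7] false AND true = false
[8.1] NOT false = true
[8.3] NOT true = false
[8] true AND false AND false = false
[root] false OR false OR false OR false OR false OR false OR false OR false = false
Overall: false → rejected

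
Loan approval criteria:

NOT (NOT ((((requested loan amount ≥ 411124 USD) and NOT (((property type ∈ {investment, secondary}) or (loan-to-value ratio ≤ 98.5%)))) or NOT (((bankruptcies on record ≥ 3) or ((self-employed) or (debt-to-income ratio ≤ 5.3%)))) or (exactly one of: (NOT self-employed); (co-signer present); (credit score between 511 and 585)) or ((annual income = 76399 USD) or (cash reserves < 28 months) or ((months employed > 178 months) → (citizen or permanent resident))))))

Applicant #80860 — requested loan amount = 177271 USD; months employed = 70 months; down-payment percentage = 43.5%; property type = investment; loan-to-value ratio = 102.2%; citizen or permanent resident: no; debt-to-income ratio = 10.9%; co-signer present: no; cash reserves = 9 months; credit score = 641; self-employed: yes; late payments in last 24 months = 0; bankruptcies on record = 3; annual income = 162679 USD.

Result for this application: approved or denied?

Atomic conditions:
  requested loan amount ≥ 411124 USD: 177271 ≥ 411124 is false
  property type ∈ {investment, secondary}: investment is in the set → true
  loan-to-value ratio ≤ 98.5%: 102.2 ≤ 98.5 is false
  bankruptcies on record ≥ 3: 3 ≥ 3 is true
  self-employed: yes → true
  debt-to-income ratio ≤ 5.3%: 10.9 ≤ 5.3 is false
  NOT self-employed: yes → false
  co-signer present: no → false
  credit score between 511 and 585: 641 in [511, 585] is false
  annual income = 76399 USD: 162679 == 76399 is false
  cash reserves < 28 months: 9 < 28 is true
  months employed > 178 months: 70 > 178 is false
  citizen or permanent resident: no → false
Combine:
[1.1.1.2.1] true OR false = true
[1.1.1.2] NOT true = false
[1.1.1] false AND false = false
[1.1.2.1.2] true OR false = true
[1.1.2.1] true OR true = true
[1.1.2] NOT true = false
[1.1.3] exactly-one(false, false, false) = false
[1.1.4.3] false → false (antecedent false ⇒ implication holds) = true
[1.1.4] false OR true OR true = true
[1.1] false OR false OR false OR true = true
[1] NOT true = false
[root] NOT false = true
Overall: true → approved

Approved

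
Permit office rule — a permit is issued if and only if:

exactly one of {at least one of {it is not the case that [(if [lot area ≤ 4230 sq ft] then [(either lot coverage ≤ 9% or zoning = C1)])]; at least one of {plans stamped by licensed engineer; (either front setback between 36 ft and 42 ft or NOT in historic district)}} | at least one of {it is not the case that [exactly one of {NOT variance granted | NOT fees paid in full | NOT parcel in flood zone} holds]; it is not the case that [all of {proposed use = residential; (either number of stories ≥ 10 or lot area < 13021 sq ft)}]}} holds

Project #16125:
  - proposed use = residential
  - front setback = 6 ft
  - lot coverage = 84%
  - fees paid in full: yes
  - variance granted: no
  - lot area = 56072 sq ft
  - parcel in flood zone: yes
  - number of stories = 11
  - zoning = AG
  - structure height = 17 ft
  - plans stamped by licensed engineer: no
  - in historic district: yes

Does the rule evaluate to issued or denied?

Atomic conditions:
  lot area ≤ 4230 sq ft: 56072 ≤ 4230 is false
  lot coverage ≤ 9%: 84 ≤ 9 is false
  zoning = C1: AG == C1 is false
  plans stamped by licensed engineer: no → false
  front setback between 36 ft and 42 ft: 6 in [36, 42] is false
  NOT in historic district: yes → false
  NOT variance granted: no → true
  NOT fees paid in full: yes → false
  NOT parcel in flood zone: yes → false
  proposed use = residential: residential == residential is true
  number of stories ≥ 10: 11 ≥ 10 is true
  lot area < 13021 sq ft: 56072 < 13021 is false
Combine:
[1.1.1.2] false OR false = false
[1.1.1] false → false (antecedent false ⇒ implication holds) = true
[1.1] NOT true = false
[1.2.2] false OR false = false
[1.2] false OR false = false
[1] false OR false = false
[2.1.1] exactly-one(true, false, false) = true
[2.1] NOT true = false
[2.2.1.2] true OR false = true
[2.2.1] true AND true = true
[2.2] NOT true = false
[2] false OR false = false
[root] exactly-one(false, false) = false
Overall: false → denied

Denied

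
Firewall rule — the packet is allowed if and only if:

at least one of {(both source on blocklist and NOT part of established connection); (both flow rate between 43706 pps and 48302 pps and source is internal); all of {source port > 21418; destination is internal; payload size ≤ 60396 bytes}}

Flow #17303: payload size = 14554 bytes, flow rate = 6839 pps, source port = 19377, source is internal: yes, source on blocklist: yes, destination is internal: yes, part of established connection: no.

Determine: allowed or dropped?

Atomic conditions:
  source on blocklist: yes → true
  NOT part of established connection: no → true
  flow rate between 43706 pps and 48302 pps: 6839 in [43706, 48302] is false
  source is internal: yes → true
  source port > 21418: 19377 > 21418 is false
  destination is internal: yes → true
  payload size ≤ 60396 bytes: 14554 ≤ 60396 is true
Combine:
[1] true AND true = true
[2] false AND true = false
[3] false AND true AND true = false
[root] true OR false OR false = true
Overall: true → allowed

Allowed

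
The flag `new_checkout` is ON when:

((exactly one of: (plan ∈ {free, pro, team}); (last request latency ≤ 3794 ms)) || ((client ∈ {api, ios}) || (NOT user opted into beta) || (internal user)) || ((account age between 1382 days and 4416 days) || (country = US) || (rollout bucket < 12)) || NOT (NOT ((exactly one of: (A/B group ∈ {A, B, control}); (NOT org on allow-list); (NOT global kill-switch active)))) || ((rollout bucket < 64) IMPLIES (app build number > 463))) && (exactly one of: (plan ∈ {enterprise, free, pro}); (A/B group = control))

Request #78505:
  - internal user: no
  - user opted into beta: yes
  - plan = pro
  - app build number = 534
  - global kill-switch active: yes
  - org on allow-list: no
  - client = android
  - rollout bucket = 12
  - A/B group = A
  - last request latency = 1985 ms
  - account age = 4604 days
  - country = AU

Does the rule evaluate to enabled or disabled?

Atomic conditions:
  plan ∈ {free, pro, team}: pro is in the set → true
  last request latency ≤ 3794 ms: 1985 ≤ 3794 is true
  client ∈ {api, ios}: android is not in the set → false
  NOT user opted into beta: yes → false
  internal user: no → false
  account age between 1382 days and 4416 days: 4604 in [1382, 4416] is false
  country = US: AU == US is false
  rollout bucket < 12: 12 < 12 is false
  A/B group ∈ {A, B, control}: A is in the set → true
  NOT org on allow-list: no → true
  NOT global kill-switch active: yes → false
  rollout bucket < 64: 12 < 64 is true
  app build number > 463: 534 > 463 is true
  plan ∈ {enterprise, free, pro}: pro is in the set → true
  A/B group = control: A == control is false
Combine:
[1.1] exactly-one(true, true) = false
[1.2] false OR false OR false = false
[1.3] false OR false OR false = false
[1.4.1.1] exactly-one(true, true, false) = false
[1.4.1] NOT false = true
[1.4] NOT true = false
[1.5] true → true = true
[1] false OR false OR false OR false OR true = true
[2] exactly-one(true, false) = true
[root] true AND true = true
Overall: true → enabled

Enabled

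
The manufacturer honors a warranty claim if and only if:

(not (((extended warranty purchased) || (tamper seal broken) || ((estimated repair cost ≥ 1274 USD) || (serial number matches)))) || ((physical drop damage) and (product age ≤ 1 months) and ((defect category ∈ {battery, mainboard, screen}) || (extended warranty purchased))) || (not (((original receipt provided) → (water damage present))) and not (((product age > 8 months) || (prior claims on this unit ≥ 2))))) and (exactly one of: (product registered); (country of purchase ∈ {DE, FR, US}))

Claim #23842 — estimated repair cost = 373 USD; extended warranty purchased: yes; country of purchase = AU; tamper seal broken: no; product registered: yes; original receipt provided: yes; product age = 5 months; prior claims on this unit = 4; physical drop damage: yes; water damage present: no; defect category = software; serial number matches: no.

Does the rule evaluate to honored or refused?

Refused

Atomic conditions:
  extended warranty purchased: yes → true
  tamper seal broken: no → false
  estimated repair cost ≥ 1274 USD: 373 ≥ 1274 is false
  serial number matches: no → false
  physical drop damage: yes → true
  product age ≤ 1 months: 5 ≤ 1 is false
  defect category ∈ {battery, mainboard, screen}: software is not in the set → false
  original receipt provided: yes → true
  water damage present: no → false
  product age > 8 months: 5 > 8 is false
  prior claims on this unit ≥ 2: 4 ≥ 2 is true
  product registered: yes → true
  country of purchase ∈ {DE, FR, US}: AU is not in the set → false
Combine:
[1.1.1.3] false OR false = false
[1.1.1] true OR false OR false = true
[1.1] NOT true = false
[1.2.3] false OR true = true
[1.2] true AND false AND true = false
[1.3.1.1] true → false = false
[1.3.1] NOT false = true
[1.3.2.1] false OR true = true
[1.3.2] NOT true = false
[1.3] true AND false = false
[1] false OR false OR false = false
[2] exactly-one(true, false) = true
[root] false AND true = false
Overall: false → refused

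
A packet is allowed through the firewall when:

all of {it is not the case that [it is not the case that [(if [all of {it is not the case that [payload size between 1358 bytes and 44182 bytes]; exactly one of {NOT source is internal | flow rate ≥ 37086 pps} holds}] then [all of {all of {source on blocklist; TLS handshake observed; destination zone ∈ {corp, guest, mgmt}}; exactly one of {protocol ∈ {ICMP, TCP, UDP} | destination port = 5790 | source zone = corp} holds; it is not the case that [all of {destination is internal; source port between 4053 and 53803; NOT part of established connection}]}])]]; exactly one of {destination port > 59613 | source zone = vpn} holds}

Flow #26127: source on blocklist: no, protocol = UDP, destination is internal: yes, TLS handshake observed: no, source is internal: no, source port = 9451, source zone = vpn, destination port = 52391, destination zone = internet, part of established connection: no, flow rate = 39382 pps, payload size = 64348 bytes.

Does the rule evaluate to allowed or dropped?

Atomic conditions:
  payload size between 1358 bytes and 44182 bytes: 64348 in [1358, 44182] is false
  NOT source is internal: no → true
  flow rate ≥ 37086 pps: 39382 ≥ 37086 is true
  source on blocklist: no → false
  TLS handshake observed: no → false
  destination zone ∈ {corp, guest, mgmt}: internet is not in the set → false
  protocol ∈ {ICMP, TCP, UDP}: UDP is in the set → true
  destination port = 5790: 52391 == 5790 is false
  source zone = corp: vpn == corp is false
  destination is internal: yes → true
  source port between 4053 and 53803: 9451 in [4053, 53803] is true
  NOT part of established connection: no → true
  destination port > 59613: 52391 > 59613 is false
  source zone = vpn: vpn == vpn is true
Combine:
[1.1.1.1.1] NOT false = true
[1.1.1.1.2] exactly-one(true, true) = false
[1.1.1.1] true AND false = false
[1.1.1.2.1] false AND false AND false = false
[1.1.1.2.2] exactly-one(true, false, false) = true
[1.1.1.2.3.1] true AND true AND true = true
[1.1.1.2.3] NOT true = false
[1.1.1.2] false AND true AND false = false
[1.1.1] false → false (antecedent false ⇒ implication holds) = true
[1.1] NOT true = false
[1] NOT false = true
[2] exactly-one(false, true) = true
[root] true AND true = true
Overall: true → allowed

Allowed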